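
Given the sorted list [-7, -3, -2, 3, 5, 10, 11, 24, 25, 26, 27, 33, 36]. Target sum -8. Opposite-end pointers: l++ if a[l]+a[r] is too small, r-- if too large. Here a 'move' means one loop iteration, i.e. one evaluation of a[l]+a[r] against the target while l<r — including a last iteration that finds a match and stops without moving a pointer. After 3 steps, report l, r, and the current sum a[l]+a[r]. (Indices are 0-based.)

l=0, r=9, sum=19

[0,12] -7+36=29 >-8 → r--
[0,11] -7+33=26 >-8 → r--
[0,10] -7+27=20 >-8 → r--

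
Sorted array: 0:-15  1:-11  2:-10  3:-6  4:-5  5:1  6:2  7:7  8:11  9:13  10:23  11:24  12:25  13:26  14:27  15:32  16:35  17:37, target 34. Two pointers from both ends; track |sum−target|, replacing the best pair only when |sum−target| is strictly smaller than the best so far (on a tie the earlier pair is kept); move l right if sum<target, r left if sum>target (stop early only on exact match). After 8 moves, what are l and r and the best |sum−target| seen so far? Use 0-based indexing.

[0,17] -15+37=22 d=12 * → l++
[1,17] -11+37=26 d=8 * → l++
[2,17] -10+37=27 d=7 * → l++
[3,17] -6+37=31 d=3 * → l++
[4,17] -5+37=32 d=2 * → l++
[5,17] 1+37=38 d=4 → r--
[5,16] 1+35=36 d=2 → r--
[5,15] 1+32=33 d=1 * → l++

l=6, r=15, best |Δ|=1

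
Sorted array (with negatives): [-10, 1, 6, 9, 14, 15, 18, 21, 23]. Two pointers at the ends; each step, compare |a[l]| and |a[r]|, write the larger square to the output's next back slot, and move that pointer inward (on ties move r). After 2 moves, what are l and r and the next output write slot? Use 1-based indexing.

[1,9] |-10|<=|23| out[9]=529 → r--
[1,8] |-10|<=|21| out[8]=441 → r--

l=1, r=7, next write slot=7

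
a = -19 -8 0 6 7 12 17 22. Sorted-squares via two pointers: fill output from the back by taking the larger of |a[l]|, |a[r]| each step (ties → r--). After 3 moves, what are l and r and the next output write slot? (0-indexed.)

[0,7] |-19|<=|22| out[7]=484 → r--
[0,6] |-19|>|17| out[6]=361 → l++
[1,6] |-8|<=|17| out[5]=289 → r--

l=1, r=5, next write slot=4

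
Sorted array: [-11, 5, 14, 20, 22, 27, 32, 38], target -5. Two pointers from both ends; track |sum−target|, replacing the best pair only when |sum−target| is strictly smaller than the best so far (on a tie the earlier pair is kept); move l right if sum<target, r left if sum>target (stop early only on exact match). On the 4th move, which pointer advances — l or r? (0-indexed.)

r

l=0 r=7: -11+38=27 d=32 *, r--
l=0 r=6: -11+32=21 d=26 *, r--
l=0 r=5: -11+27=16 d=21 *, r--
l=0 r=4: -11+22=11 d=16 *, r--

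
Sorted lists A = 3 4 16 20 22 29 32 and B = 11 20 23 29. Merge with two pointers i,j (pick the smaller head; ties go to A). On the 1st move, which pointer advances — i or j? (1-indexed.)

[i=1,j=1] A[i]=3<=B[j]=11 take 3 → i++

i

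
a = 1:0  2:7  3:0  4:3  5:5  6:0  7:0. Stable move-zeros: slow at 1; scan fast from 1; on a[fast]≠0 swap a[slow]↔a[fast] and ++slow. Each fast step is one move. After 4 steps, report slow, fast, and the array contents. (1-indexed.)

slow=1 fast=1: a[fast]=0, fast++
slow=1 fast=2: a[fast]=7≠0 swap→a[1]=7, slow++,fast++
slow=2 fast=3: a[fast]=0, fast++
slow=2 fast=4: a[fast]=3≠0 swap→a[2]=3, slow++,fast++

slow=3, fast=5, a=[7, 3, 0, 0, 5, 0, 0]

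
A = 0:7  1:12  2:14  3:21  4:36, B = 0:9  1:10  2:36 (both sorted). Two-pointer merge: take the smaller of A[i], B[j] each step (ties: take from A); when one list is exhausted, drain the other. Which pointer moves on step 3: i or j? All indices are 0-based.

i=0 j=0: A[i]=7<=B[j]=9 take 7, i++
i=1 j=0: A[i]=12>B[j]=9 take 9, j++
i=1 j=1: A[i]=12>B[j]=10 take 10, j++

j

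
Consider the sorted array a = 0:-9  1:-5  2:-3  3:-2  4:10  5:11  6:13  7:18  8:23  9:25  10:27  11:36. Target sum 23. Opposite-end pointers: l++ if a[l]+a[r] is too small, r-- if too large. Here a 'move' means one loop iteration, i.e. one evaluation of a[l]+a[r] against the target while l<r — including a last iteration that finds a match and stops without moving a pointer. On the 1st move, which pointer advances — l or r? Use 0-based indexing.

l=0 r=11: -9+36=27 >23, r--

r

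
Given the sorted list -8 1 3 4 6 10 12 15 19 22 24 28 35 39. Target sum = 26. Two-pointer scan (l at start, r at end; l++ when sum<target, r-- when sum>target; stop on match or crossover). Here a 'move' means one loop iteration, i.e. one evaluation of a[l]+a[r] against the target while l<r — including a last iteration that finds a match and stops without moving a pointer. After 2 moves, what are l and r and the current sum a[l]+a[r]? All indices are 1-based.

l=1, r=12, sum=20

l=1 r=14: -8+39=31 >26, r--
l=1 r=13: -8+35=27 >26, r--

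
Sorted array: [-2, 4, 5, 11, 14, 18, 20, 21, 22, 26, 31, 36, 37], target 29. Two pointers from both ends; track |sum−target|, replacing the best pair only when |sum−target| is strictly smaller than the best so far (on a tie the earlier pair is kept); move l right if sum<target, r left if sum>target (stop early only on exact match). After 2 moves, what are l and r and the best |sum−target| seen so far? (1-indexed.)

l=1, r=11, best |Δ|=5

l=1 r=13: -2+37=35 d=6 *, r--
l=1 r=12: -2+36=34 d=5 *, r--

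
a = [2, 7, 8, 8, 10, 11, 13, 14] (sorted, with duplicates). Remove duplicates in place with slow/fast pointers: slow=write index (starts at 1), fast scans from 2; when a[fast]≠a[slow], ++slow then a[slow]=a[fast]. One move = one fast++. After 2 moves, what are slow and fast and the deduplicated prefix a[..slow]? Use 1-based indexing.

slow=3, fast=4, prefix=[2, 7, 8]

slow=1 fast=2: a[fast]=7≠a[slow]=2 write a[2]=7, slow++,fast++
slow=2 fast=3: a[fast]=8≠a[slow]=7 write a[3]=8, slow++,fast++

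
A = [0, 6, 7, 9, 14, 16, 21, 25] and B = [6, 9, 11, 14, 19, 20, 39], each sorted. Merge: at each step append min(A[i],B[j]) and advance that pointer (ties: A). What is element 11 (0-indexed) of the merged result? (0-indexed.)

merged[11] = 20

[i=0,j=0] A[i]=0<=B[j]=6 take 0 → i++
[i=1,j=0] A[i]=6<=B[j]=6 take 6 → i++
[i=2,j=0] A[i]=7>B[j]=6 take 6 → j++
[i=2,j=1] A[i]=7<=B[j]=9 take 7 → i++
[i=3,j=1] A[i]=9<=B[j]=9 take 9 → i++
[i=4,j=1] A[i]=14>B[j]=9 take 9 → j++
[i=4,j=2] A[i]=14>B[j]=11 take 11 → j++
[i=4,j=3] A[i]=14<=B[j]=14 take 14 → i++
[i=5,j=3] A[i]=16>B[j]=14 take 14 → j++
[i=5,j=4] A[i]=16<=B[j]=19 take 16 → i++
[i=6,j=4] A[i]=21>B[j]=19 take 19 → j++
[i=6,j=5] A[i]=21>B[j]=20 take 20 → j++
[i=6,j=6] A[i]=21<=B[j]=39 take 21 → i++
[i=7,j=6] A[i]=25<=B[j]=39 take 25 → i++
[i=8,j=6] A done, take B[j]=39 → j++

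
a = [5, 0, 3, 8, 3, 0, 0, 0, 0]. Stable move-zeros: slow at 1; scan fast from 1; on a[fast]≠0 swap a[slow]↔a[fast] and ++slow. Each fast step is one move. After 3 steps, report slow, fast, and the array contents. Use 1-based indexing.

slow=3, fast=4, a=[5, 3, 0, 8, 3, 0, 0, 0, 0]

slow=1 fast=1: a[fast]=5≠0 swap→a[1]=5, slow++,fast++
slow=2 fast=2: a[fast]=0, fast++
slow=2 fast=3: a[fast]=3≠0 swap→a[2]=3, slow++,fast++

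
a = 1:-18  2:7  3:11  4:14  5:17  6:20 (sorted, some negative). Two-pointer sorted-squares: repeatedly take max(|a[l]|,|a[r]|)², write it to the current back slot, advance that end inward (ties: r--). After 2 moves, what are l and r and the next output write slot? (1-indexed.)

[1,6] |-18|<=|20| out[6]=400 → r--
[1,5] |-18|>|17| out[5]=324 → l++

l=2, r=5, next write slot=4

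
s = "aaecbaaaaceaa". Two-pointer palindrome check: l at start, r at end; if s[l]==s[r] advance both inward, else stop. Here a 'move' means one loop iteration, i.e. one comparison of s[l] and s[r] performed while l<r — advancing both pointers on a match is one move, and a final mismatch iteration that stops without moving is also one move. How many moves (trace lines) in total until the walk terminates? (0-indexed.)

5 moves

[0,12] 'a'=='a' → l++,r--
[1,11] 'a'=='a' → l++,r--
[2,10] 'e'=='e' → l++,r--
[3,9] 'c'=='c' → l++,r--
[4,8] 'b'!='a' → stop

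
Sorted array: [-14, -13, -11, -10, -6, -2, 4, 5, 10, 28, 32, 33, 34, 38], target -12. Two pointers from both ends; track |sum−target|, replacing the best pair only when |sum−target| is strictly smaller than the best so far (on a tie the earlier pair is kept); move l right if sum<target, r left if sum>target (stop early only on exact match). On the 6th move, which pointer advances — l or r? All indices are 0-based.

[0,13] -14+38=24 d=36 * → r--
[0,12] -14+34=20 d=32 * → r--
[0,11] -14+33=19 d=31 * → r--
[0,10] -14+32=18 d=30 * → r--
[0,9] -14+28=14 d=26 * → r--
[0,8] -14+10=-4 d=8 * → r--

r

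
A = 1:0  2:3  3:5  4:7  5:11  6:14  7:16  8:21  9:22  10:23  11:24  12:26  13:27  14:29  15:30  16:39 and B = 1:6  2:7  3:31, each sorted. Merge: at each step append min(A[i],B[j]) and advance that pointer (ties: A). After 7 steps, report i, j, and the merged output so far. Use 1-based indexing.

i=6, j=3, merged so far=[0, 3, 5, 6, 7, 7, 11]

[i=1,j=1] A[i]=0<=B[j]=6 take 0 → i++
[i=2,j=1] A[i]=3<=B[j]=6 take 3 → i++
[i=3,j=1] A[i]=5<=B[j]=6 take 5 → i++
[i=4,j=1] A[i]=7>B[j]=6 take 6 → j++
[i=4,j=2] A[i]=7<=B[j]=7 take 7 → i++
[i=5,j=2] A[i]=11>B[j]=7 take 7 → j++
[i=5,j=3] A[i]=11<=B[j]=31 take 11 → i++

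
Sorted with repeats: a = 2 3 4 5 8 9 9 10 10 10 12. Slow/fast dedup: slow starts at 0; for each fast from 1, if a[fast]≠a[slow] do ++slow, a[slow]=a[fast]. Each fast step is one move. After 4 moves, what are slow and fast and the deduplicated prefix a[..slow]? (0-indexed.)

slow=0 fast=1: a[fast]=3≠a[slow]=2 write a[1]=3, slow++,fast++
slow=1 fast=2: a[fast]=4≠a[slow]=3 write a[2]=4, slow++,fast++
slow=2 fast=3: a[fast]=5≠a[slow]=4 write a[3]=5, slow++,fast++
slow=3 fast=4: a[fast]=8≠a[slow]=5 write a[4]=8, slow++,fast++

slow=4, fast=5, prefix=[2, 3, 4, 5, 8]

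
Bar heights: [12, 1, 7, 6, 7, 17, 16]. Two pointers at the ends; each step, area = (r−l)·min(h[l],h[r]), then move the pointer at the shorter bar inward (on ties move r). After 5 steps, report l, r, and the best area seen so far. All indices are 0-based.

[0,6] min(12,16)*6=72 best=72 * → l++
[1,6] min(1,16)*5=5 best=72 → l++
[2,6] min(7,16)*4=28 best=72 → l++
[3,6] min(6,16)*3=18 best=72 → l++
[4,6] min(7,16)*2=14 best=72 → l++

l=5, r=6, best area=72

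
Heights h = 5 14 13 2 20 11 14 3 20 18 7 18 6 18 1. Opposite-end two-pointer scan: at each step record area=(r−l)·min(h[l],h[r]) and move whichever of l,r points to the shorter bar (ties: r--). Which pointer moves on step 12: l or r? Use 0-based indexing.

r

[0,14] min(5,1)*14=14 best=14 * → r--
[0,13] min(5,18)*13=65 best=65 * → l++
[1,13] min(14,18)*12=168 best=168 * → l++
[2,13] min(13,18)*11=143 best=168 → l++
[3,13] min(2,18)*10=20 best=168 → l++
[4,13] min(20,18)*9=162 best=168 → r--
[4,12] min(20,6)*8=48 best=168 → r--
[4,11] min(20,18)*7=126 best=168 → r--
[4,10] min(20,7)*6=42 best=168 → r--
[4,9] min(20,18)*5=90 best=168 → r--
[4,8] min(20,20)*4=80 best=168 → r--
[4,7] min(20,3)*3=9 best=168 → r--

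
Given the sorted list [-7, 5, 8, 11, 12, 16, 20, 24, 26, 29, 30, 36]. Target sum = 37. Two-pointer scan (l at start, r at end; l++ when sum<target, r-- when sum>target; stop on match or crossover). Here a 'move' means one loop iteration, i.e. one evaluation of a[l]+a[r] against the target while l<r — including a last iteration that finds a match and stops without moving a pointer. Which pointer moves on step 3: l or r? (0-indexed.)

l=0 r=11: -7+36=29 <37, l++
l=1 r=11: 5+36=41 >37, r--
l=1 r=10: 5+30=35 <37, l++

l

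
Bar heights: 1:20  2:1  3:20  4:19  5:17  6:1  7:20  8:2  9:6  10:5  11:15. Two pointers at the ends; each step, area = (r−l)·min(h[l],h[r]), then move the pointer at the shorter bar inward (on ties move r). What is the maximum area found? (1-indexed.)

[1,11] min(20,15)*10=150 best=150 * → r--
[1,10] min(20,5)*9=45 best=150 → r--
[1,9] min(20,6)*8=48 best=150 → r--
[1,8] min(20,2)*7=14 best=150 → r--
[1,7] min(20,20)*6=120 best=150 → r--
[1,6] min(20,1)*5=5 best=150 → r--
[1,5] min(20,17)*4=68 best=150 → r--
[1,4] min(20,19)*3=57 best=150 → r--
[1,3] min(20,20)*2=40 best=150 → r--
[1,2] min(20,1)*1=1 best=150 → r--

max area = 150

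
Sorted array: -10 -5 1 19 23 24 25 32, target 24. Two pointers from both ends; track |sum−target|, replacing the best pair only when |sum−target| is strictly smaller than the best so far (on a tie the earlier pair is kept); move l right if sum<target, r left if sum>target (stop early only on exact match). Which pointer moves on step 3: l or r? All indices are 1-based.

l

[1,8] -10+32=22 d=2 * → l++
[2,8] -5+32=27 d=3 → r--
[2,7] -5+25=20 d=4 → l++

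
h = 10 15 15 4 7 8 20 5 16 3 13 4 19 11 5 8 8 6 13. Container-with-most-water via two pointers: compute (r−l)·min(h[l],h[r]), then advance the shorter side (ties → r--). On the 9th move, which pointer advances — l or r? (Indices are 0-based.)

l

l=0 r=18: min(10,13)*18=180 best=180 *, l++
l=1 r=18: min(15,13)*17=221 best=221 *, r--
l=1 r=17: min(15,6)*16=96 best=221, r--
l=1 r=16: min(15,8)*15=120 best=221, r--
l=1 r=15: min(15,8)*14=112 best=221, r--
l=1 r=14: min(15,5)*13=65 best=221, r--
l=1 r=13: min(15,11)*12=132 best=221, r--
l=1 r=12: min(15,19)*11=165 best=221, l++
l=2 r=12: min(15,19)*10=150 best=221, l++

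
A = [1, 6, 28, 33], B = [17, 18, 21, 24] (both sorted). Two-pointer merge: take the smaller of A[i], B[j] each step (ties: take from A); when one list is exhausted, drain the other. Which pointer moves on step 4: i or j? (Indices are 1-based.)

[i=1,j=1] A[i]=1<=B[j]=17 take 1 → i++
[i=2,j=1] A[i]=6<=B[j]=17 take 6 → i++
[i=3,j=1] A[i]=28>B[j]=17 take 17 → j++
[i=3,j=2] A[i]=28>B[j]=18 take 18 → j++

j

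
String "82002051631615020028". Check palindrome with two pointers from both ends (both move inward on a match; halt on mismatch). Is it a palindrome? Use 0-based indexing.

[0,19] '8'=='8' → l++,r--
[1,18] '2'=='2' → l++,r--
[2,17] '0'=='0' → l++,r--
[3,16] '0'=='0' → l++,r--
[4,15] '2'=='2' → l++,r--
[5,14] '0'=='0' → l++,r--
[6,13] '5'=='5' → l++,r--
[7,12] '1'=='1' → l++,r--
[8,11] '6'=='6' → l++,r--
[9,10] '3'!='1' → stop

not a palindrome (mismatch at 9,10)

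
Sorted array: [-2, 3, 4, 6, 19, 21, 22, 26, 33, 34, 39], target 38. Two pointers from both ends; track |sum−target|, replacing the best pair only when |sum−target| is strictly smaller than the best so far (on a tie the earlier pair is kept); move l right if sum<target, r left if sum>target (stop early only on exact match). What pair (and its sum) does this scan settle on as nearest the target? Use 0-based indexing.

l=0 r=10: -2+39=37 d=1 *, l++
l=1 r=10: 3+39=42 d=4, r--
l=1 r=9: 3+34=37 d=1, l++
l=2 r=9: 4+34=38 d=0 *, stop

pair (4, 34) with sum 38 (|Δ|=0)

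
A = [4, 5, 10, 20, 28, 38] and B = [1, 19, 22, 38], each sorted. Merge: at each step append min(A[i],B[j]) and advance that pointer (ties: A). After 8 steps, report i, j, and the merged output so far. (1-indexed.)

i=1 j=1: A[i]=4>B[j]=1 take 1, j++
i=1 j=2: A[i]=4<=B[j]=19 take 4, i++
i=2 j=2: A[i]=5<=B[j]=19 take 5, i++
i=3 j=2: A[i]=10<=B[j]=19 take 10, i++
i=4 j=2: A[i]=20>B[j]=19 take 19, j++
i=4 j=3: A[i]=20<=B[j]=22 take 20, i++
i=5 j=3: A[i]=28>B[j]=22 take 22, j++
i=5 j=4: A[i]=28<=B[j]=38 take 28, i++

i=6, j=4, merged so far=[1, 4, 5, 10, 19, 20, 22, 28]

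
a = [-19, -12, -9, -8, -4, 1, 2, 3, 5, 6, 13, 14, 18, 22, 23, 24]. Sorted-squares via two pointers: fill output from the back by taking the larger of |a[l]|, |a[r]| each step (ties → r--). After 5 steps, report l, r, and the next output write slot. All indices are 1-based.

l=2, r=12, next write slot=11

l=1 r=16: |-19|<=|24| out[16]=576, r--
l=1 r=15: |-19|<=|23| out[15]=529, r--
l=1 r=14: |-19|<=|22| out[14]=484, r--
l=1 r=13: |-19|>|18| out[13]=361, l++
l=2 r=13: |-12|<=|18| out[12]=324, r--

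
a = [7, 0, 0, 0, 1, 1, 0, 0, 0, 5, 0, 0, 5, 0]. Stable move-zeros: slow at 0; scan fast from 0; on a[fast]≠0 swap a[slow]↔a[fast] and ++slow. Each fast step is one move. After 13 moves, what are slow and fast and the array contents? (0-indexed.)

slow=5, fast=13, a=[7, 1, 1, 5, 5, 0, 0, 0, 0, 0, 0, 0, 0, 0]

(s=0,f=0) a[fast]=7≠0 swap→a[0]=7 → slow++,fast++
(s=1,f=1) a[fast]=0 → fast++
(s=1,f=2) a[fast]=0 → fast++
(s=1,f=3) a[fast]=0 → fast++
(s=1,f=4) a[fast]=1≠0 swap→a[1]=1 → slow++,fast++
(s=2,f=5) a[fast]=1≠0 swap→a[2]=1 → slow++,fast++
(s=3,f=6) a[fast]=0 → fast++
(s=3,f=7) a[fast]=0 → fast++
(s=3,f=8) a[fast]=0 → fast++
(s=3,f=9) a[fast]=5≠0 swap→a[3]=5 → slow++,fast++
(s=4,f=10) a[fast]=0 → fast++
(s=4,f=11) a[fast]=0 → fast++
(s=4,f=12) a[fast]=5≠0 swap→a[4]=5 → slow++,fast++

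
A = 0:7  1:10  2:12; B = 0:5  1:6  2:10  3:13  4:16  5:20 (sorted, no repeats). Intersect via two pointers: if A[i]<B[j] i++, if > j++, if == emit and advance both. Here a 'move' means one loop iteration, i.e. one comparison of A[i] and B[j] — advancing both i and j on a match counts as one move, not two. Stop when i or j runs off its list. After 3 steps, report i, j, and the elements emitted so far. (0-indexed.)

[i=0,j=0] 7>5 → j++
[i=0,j=1] 7>6 → j++
[i=0,j=2] 7<10 → i++

i=1, j=2, emitted=[]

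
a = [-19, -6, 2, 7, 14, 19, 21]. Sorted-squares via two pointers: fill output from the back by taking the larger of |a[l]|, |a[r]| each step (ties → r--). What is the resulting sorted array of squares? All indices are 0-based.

l=0 r=6: |-19|<=|21| out[6]=441, r--
l=0 r=5: |-19|<=|19| out[5]=361, r--
l=0 r=4: |-19|>|14| out[4]=361, l++
l=1 r=4: |-6|<=|14| out[3]=196, r--
l=1 r=3: |-6|<=|7| out[2]=49, r--
l=1 r=2: |-6|>|2| out[1]=36, l++
l=2 r=2: |2|<=|2| out[0]=4, r--

[4, 36, 49, 196, 361, 361, 441]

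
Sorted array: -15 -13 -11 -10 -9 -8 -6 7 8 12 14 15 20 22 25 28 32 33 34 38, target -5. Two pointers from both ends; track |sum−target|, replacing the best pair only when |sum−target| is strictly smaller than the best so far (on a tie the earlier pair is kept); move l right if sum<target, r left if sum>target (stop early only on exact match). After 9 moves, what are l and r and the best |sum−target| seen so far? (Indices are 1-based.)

l=1 r=20: -15+38=23 d=28 *, r--
l=1 r=19: -15+34=19 d=24 *, r--
l=1 r=18: -15+33=18 d=23 *, r--
l=1 r=17: -15+32=17 d=22 *, r--
l=1 r=16: -15+28=13 d=18 *, r--
l=1 r=15: -15+25=10 d=15 *, r--
l=1 r=14: -15+22=7 d=12 *, r--
l=1 r=13: -15+20=5 d=10 *, r--
l=1 r=12: -15+15=0 d=5 *, r--

l=1, r=11, best |Δ|=5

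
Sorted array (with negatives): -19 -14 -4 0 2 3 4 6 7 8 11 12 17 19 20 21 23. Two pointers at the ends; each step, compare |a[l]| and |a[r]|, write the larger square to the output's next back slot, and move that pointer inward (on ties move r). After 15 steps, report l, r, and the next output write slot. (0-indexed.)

l=3, r=4, next write slot=1

l=0 r=16: |-19|<=|23| out[16]=529, r--
l=0 r=15: |-19|<=|21| out[15]=441, r--
l=0 r=14: |-19|<=|20| out[14]=400, r--
l=0 r=13: |-19|<=|19| out[13]=361, r--
l=0 r=12: |-19|>|17| out[12]=361, l++
l=1 r=12: |-14|<=|17| out[11]=289, r--
l=1 r=11: |-14|>|12| out[10]=196, l++
l=2 r=11: |-4|<=|12| out[9]=144, r--
l=2 r=10: |-4|<=|11| out[8]=121, r--
l=2 r=9: |-4|<=|8| out[7]=64, r--
l=2 r=8: |-4|<=|7| out[6]=49, r--
l=2 r=7: |-4|<=|6| out[5]=36, r--
l=2 r=6: |-4|<=|4| out[4]=16, r--
l=2 r=5: |-4|>|3| out[3]=16, l++
l=3 r=5: |0|<=|3| out[2]=9, r--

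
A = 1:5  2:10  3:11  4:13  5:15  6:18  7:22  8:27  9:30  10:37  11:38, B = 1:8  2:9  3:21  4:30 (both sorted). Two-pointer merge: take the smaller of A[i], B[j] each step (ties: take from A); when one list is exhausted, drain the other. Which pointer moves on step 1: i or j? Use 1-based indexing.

i

i=1 j=1: A[i]=5<=B[j]=8 take 5, i++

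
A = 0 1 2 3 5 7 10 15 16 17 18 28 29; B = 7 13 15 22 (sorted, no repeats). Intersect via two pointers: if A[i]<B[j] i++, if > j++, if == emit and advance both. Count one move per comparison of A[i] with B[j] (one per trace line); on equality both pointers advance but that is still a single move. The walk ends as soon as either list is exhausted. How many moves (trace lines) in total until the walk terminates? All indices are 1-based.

i=1 j=1: 0<7, i++
i=2 j=1: 1<7, i++
i=3 j=1: 2<7, i++
i=4 j=1: 3<7, i++
i=5 j=1: 5<7, i++
i=6 j=1: 7==7 emit, i++,j++
i=7 j=2: 10<13, i++
i=8 j=2: 15>13, j++
i=8 j=3: 15==15 emit, i++,j++
i=9 j=4: 16<22, i++
i=10 j=4: 17<22, i++
i=11 j=4: 18<22, i++
i=12 j=4: 28>22, j++

13 moves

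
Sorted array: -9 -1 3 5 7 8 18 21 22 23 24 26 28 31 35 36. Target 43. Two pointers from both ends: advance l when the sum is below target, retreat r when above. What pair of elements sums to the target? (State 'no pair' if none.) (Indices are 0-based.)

(7, 36)

l=0 r=15: -9+36=27 <43, l++
l=1 r=15: -1+36=35 <43, l++
l=2 r=15: 3+36=39 <43, l++
l=3 r=15: 5+36=41 <43, l++
l=4 r=15: 7+36=43, found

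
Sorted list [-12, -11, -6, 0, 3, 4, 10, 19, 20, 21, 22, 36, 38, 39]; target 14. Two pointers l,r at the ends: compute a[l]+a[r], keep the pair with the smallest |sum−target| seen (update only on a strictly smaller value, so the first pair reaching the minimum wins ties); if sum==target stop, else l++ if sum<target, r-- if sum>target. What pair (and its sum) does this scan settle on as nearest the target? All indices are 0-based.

[0,13] -12+39=27 d=13 * → r--
[0,12] -12+38=26 d=12 * → r--
[0,11] -12+36=24 d=10 * → r--
[0,10] -12+22=10 d=4 * → l++
[1,10] -11+22=11 d=3 * → l++
[2,10] -6+22=16 d=2 * → r--
[2,9] -6+21=15 d=1 * → r--
[2,8] -6+20=14 d=0 * → stop

pair (-6, 20) with sum 14 (|Δ|=0)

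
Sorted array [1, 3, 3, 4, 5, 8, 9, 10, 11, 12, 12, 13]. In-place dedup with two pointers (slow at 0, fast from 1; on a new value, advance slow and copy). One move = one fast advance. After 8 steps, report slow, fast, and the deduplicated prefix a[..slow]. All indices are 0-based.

slow=7, fast=9, prefix=[1, 3, 4, 5, 8, 9, 10, 11]

(s=0,f=1) a[fast]=3≠a[slow]=1 write a[1]=3 → slow++,fast++
(s=1,f=2) a[fast]=3=a[slow] dup → fast++
(s=1,f=3) a[fast]=4≠a[slow]=3 write a[2]=4 → slow++,fast++
(s=2,f=4) a[fast]=5≠a[slow]=4 write a[3]=5 → slow++,fast++
(s=3,f=5) a[fast]=8≠a[slow]=5 write a[4]=8 → slow++,fast++
(s=4,f=6) a[fast]=9≠a[slow]=8 write a[5]=9 → slow++,fast++
(s=5,f=7) a[fast]=10≠a[slow]=9 write a[6]=10 → slow++,fast++
(s=6,f=8) a[fast]=11≠a[slow]=10 write a[7]=11 → slow++,fast++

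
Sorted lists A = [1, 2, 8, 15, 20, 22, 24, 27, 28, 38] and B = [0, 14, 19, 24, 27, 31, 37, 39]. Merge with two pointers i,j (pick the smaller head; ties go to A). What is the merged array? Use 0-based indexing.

i=0 j=0: A[i]=1>B[j]=0 take 0, j++
i=0 j=1: A[i]=1<=B[j]=14 take 1, i++
i=1 j=1: A[i]=2<=B[j]=14 take 2, i++
i=2 j=1: A[i]=8<=B[j]=14 take 8, i++
i=3 j=1: A[i]=15>B[j]=14 take 14, j++
i=3 j=2: A[i]=15<=B[j]=19 take 15, i++
i=4 j=2: A[i]=20>B[j]=19 take 19, j++
i=4 j=3: A[i]=20<=B[j]=24 take 20, i++
i=5 j=3: A[i]=22<=B[j]=24 take 22, i++
i=6 j=3: A[i]=24<=B[j]=24 take 24, i++
i=7 j=3: A[i]=27>B[j]=24 take 24, j++
i=7 j=4: A[i]=27<=B[j]=27 take 27, i++
i=8 j=4: A[i]=28>B[j]=27 take 27, j++
i=8 j=5: A[i]=28<=B[j]=31 take 28, i++
i=9 j=5: A[i]=38>B[j]=31 take 31, j++
i=9 j=6: A[i]=38>B[j]=37 take 37, j++
i=9 j=7: A[i]=38<=B[j]=39 take 38, i++
i=10 j=7: A done, take B[j]=39, j++

[0, 1, 2, 8, 14, 15, 19, 20, 22, 24, 24, 27, 27, 28, 31, 37, 38, 39]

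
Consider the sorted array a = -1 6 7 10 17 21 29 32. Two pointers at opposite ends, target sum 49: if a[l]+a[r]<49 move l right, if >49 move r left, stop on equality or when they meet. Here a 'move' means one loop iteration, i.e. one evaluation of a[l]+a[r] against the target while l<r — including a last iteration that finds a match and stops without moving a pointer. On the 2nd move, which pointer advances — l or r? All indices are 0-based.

l

[0,7] -1+32=31 <49 → l++
[1,7] 6+32=38 <49 → l++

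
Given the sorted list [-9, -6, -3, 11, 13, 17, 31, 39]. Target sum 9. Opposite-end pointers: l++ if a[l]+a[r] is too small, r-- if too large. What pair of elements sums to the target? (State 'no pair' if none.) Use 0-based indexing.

[0,7] -9+39=30 >9 → r--
[0,6] -9+31=22 >9 → r--
[0,5] -9+17=8 <9 → l++
[1,5] -6+17=11 >9 → r--
[1,4] -6+13=7 <9 → l++
[2,4] -3+13=10 >9 → r--
[2,3] -3+11=8 <9 → l++

no pair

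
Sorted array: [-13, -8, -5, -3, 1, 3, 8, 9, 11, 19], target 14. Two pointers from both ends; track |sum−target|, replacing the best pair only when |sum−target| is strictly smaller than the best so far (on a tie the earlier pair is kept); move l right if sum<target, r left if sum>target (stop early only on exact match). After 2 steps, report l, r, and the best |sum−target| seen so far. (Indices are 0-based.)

l=2, r=9, best |Δ|=3

l=0 r=9: -13+19=6 d=8 *, l++
l=1 r=9: -8+19=11 d=3 *, l++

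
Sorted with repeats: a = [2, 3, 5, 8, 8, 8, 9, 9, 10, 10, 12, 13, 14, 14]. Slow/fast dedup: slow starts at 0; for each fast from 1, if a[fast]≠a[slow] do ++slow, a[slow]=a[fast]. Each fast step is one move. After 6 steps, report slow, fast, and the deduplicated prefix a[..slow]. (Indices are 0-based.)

slow=4, fast=7, prefix=[2, 3, 5, 8, 9]

(s=0,f=1) a[fast]=3≠a[slow]=2 write a[1]=3 → slow++,fast++
(s=1,f=2) a[fast]=5≠a[slow]=3 write a[2]=5 → slow++,fast++
(s=2,f=3) a[fast]=8≠a[slow]=5 write a[3]=8 → slow++,fast++
(s=3,f=4) a[fast]=8=a[slow] dup → fast++
(s=3,f=5) a[fast]=8=a[slow] dup → fast++
(s=3,f=6) a[fast]=9≠a[slow]=8 write a[4]=9 → slow++,fast++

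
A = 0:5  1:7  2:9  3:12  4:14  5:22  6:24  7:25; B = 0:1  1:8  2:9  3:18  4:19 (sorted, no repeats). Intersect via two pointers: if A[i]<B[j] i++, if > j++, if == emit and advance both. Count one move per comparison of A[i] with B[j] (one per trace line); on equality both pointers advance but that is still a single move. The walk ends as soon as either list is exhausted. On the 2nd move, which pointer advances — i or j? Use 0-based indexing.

i

[i=0,j=0] 5>1 → j++
[i=0,j=1] 5<8 → i++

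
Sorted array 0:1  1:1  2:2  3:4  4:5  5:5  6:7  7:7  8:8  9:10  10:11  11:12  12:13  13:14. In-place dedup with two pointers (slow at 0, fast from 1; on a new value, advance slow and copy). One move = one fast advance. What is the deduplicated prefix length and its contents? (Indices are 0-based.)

length 11; prefix = [1, 2, 4, 5, 7, 8, 10, 11, 12, 13, 14]

(s=0,f=1) a[fast]=1=a[slow] dup → fast++
(s=0,f=2) a[fast]=2≠a[slow]=1 write a[1]=2 → slow++,fast++
(s=1,f=3) a[fast]=4≠a[slow]=2 write a[2]=4 → slow++,fast++
(s=2,f=4) a[fast]=5≠a[slow]=4 write a[3]=5 → slow++,fast++
(s=3,f=5) a[fast]=5=a[slow] dup → fast++
(s=3,f=6) a[fast]=7≠a[slow]=5 write a[4]=7 → slow++,fast++
(s=4,f=7) a[fast]=7=a[slow] dup → fast++
(s=4,f=8) a[fast]=8≠a[slow]=7 write a[5]=8 → slow++,fast++
(s=5,f=9) a[fast]=10≠a[slow]=8 write a[6]=10 → slow++,fast++
(s=6,f=10) a[fast]=11≠a[slow]=10 write a[7]=11 → slow++,fast++
(s=7,f=11) a[fast]=12≠a[slow]=11 write a[8]=12 → slow++,fast++
(s=8,f=12) a[fast]=13≠a[slow]=12 write a[9]=13 → slow++,fast++
(s=9,f=13) a[fast]=14≠a[slow]=13 write a[10]=14 → slow++,fast++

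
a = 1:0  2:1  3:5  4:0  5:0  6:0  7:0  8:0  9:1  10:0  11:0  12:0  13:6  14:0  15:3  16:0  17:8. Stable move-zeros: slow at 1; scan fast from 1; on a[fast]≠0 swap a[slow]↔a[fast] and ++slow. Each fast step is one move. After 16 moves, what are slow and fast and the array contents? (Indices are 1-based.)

(s=1,f=1) a[fast]=0 → fast++
(s=1,f=2) a[fast]=1≠0 swap→a[1]=1 → slow++,fast++
(s=2,f=3) a[fast]=5≠0 swap→a[2]=5 → slow++,fast++
(s=3,f=4) a[fast]=0 → fast++
(s=3,f=5) a[fast]=0 → fast++
(s=3,f=6) a[fast]=0 → fast++
(s=3,f=7) a[fast]=0 → fast++
(s=3,f=8) a[fast]=0 → fast++
(s=3,f=9) a[fast]=1≠0 swap→a[3]=1 → slow++,fast++
(s=4,f=10) a[fast]=0 → fast++
(s=4,f=11) a[fast]=0 → fast++
(s=4,f=12) a[fast]=0 → fast++
(s=4,f=13) a[fast]=6≠0 swap→a[4]=6 → slow++,fast++
(s=5,f=14) a[fast]=0 → fast++
(s=5,f=15) a[fast]=3≠0 swap→a[5]=3 → slow++,fast++
(s=6,f=16) a[fast]=0 → fast++

slow=6, fast=17, a=[1, 5, 1, 6, 3, 0, 0, 0, 0, 0, 0, 0, 0, 0, 0, 0, 8]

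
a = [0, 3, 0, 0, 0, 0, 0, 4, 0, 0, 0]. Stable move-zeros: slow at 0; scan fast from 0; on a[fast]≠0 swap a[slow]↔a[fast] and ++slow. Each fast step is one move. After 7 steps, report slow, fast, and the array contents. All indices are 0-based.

slow=0 fast=0: a[fast]=0, fast++
slow=0 fast=1: a[fast]=3≠0 swap→a[0]=3, slow++,fast++
slow=1 fast=2: a[fast]=0, fast++
slow=1 fast=3: a[fast]=0, fast++
slow=1 fast=4: a[fast]=0, fast++
slow=1 fast=5: a[fast]=0, fast++
slow=1 fast=6: a[fast]=0, fast++

slow=1, fast=7, a=[3, 0, 0, 0, 0, 0, 0, 4, 0, 0, 0]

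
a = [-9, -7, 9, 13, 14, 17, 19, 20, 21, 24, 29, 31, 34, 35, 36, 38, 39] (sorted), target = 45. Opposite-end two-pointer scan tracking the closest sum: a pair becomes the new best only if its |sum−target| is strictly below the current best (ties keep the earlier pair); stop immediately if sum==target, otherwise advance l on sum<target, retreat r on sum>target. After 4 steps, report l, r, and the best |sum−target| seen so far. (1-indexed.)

l=1 r=17: -9+39=30 d=15 *, l++
l=2 r=17: -7+39=32 d=13 *, l++
l=3 r=17: 9+39=48 d=3 *, r--
l=3 r=16: 9+38=47 d=2 *, r--

l=3, r=15, best |Δ|=2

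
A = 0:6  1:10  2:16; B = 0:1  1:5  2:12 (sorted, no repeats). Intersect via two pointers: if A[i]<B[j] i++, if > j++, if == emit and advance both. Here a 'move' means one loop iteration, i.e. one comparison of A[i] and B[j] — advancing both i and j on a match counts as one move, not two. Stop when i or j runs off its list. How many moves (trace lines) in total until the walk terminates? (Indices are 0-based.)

5 moves

i=0 j=0: 6>1, j++
i=0 j=1: 6>5, j++
i=0 j=2: 6<12, i++
i=1 j=2: 10<12, i++
i=2 j=2: 16>12, j++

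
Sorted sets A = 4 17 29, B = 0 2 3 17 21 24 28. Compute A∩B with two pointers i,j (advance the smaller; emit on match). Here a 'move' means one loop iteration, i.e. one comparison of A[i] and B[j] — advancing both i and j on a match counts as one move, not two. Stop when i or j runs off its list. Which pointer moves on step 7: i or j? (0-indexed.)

j

i=0 j=0: 4>0, j++
i=0 j=1: 4>2, j++
i=0 j=2: 4>3, j++
i=0 j=3: 4<17, i++
i=1 j=3: 17==17 emit, i++,j++
i=2 j=4: 29>21, j++
i=2 j=5: 29>24, j++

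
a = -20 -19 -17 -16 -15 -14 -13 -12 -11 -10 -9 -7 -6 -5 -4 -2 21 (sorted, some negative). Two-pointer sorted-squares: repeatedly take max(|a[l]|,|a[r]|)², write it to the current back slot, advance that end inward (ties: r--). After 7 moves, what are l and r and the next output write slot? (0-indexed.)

[0,16] |-20|<=|21| out[16]=441 → r--
[0,15] |-20|>|-2| out[15]=400 → l++
[1,15] |-19|>|-2| out[14]=361 → l++
[2,15] |-17|>|-2| out[13]=289 → l++
[3,15] |-16|>|-2| out[12]=256 → l++
[4,15] |-15|>|-2| out[11]=225 → l++
[5,15] |-14|>|-2| out[10]=196 → l++

l=6, r=15, next write slot=9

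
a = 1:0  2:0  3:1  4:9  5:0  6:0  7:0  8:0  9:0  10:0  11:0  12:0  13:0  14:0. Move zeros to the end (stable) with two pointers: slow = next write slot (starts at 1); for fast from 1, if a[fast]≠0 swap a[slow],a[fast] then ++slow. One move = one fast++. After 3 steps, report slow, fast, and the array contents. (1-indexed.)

slow=2, fast=4, a=[1, 0, 0, 9, 0, 0, 0, 0, 0, 0, 0, 0, 0, 0]

slow=1 fast=1: a[fast]=0, fast++
slow=1 fast=2: a[fast]=0, fast++
slow=1 fast=3: a[fast]=1≠0 swap→a[1]=1, slow++,fast++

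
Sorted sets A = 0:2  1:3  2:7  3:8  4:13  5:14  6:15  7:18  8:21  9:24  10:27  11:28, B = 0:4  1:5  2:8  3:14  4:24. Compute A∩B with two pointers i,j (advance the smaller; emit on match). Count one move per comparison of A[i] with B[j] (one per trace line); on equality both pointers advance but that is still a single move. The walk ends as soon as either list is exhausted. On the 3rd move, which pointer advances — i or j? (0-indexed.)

[i=0,j=0] 2<4 → i++
[i=1,j=0] 3<4 → i++
[i=2,j=0] 7>4 → j++

j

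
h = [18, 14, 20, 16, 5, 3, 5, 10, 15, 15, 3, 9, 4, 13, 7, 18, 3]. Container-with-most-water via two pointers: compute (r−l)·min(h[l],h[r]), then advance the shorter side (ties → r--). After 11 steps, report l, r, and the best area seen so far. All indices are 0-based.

l=0 r=16: min(18,3)*16=48 best=48 *, r--
l=0 r=15: min(18,18)*15=270 best=270 *, r--
l=0 r=14: min(18,7)*14=98 best=270, r--
l=0 r=13: min(18,13)*13=169 best=270, r--
l=0 r=12: min(18,4)*12=48 best=270, r--
l=0 r=11: min(18,9)*11=99 best=270, r--
l=0 r=10: min(18,3)*10=30 best=270, r--
l=0 r=9: min(18,15)*9=135 best=270, r--
l=0 r=8: min(18,15)*8=120 best=270, r--
l=0 r=7: min(18,10)*7=70 best=270, r--
l=0 r=6: min(18,5)*6=30 best=270, r--

l=0, r=5, best area=270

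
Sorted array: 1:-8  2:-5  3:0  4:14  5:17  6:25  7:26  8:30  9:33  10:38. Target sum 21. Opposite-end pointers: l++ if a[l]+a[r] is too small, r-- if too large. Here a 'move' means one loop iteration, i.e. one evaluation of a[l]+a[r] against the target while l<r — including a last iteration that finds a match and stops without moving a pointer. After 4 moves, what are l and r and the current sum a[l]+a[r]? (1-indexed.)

l=2, r=7, sum=21

l=1 r=10: -8+38=30 >21, r--
l=1 r=9: -8+33=25 >21, r--
l=1 r=8: -8+30=22 >21, r--
l=1 r=7: -8+26=18 <21, l++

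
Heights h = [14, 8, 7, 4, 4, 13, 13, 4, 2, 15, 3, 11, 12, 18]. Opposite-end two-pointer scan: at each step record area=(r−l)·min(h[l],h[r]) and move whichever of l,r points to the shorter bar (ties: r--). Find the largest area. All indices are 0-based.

max area = 182

l=0 r=13: min(14,18)*13=182 best=182 *, l++
l=1 r=13: min(8,18)*12=96 best=182, l++
l=2 r=13: min(7,18)*11=77 best=182, l++
l=3 r=13: min(4,18)*10=40 best=182, l++
l=4 r=13: min(4,18)*9=36 best=182, l++
l=5 r=13: min(13,18)*8=104 best=182, l++
l=6 r=13: min(13,18)*7=91 best=182, l++
l=7 r=13: min(4,18)*6=24 best=182, l++
l=8 r=13: min(2,18)*5=10 best=182, l++
l=9 r=13: min(15,18)*4=60 best=182, l++
l=10 r=13: min(3,18)*3=9 best=182, l++
l=11 r=13: min(11,18)*2=22 best=182, l++
l=12 r=13: min(12,18)*1=12 best=182, l++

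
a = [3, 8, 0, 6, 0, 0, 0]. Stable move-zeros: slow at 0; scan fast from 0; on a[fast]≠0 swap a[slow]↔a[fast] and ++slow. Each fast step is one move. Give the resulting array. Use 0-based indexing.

slow=0 fast=0: a[fast]=3≠0 swap→a[0]=3, slow++,fast++
slow=1 fast=1: a[fast]=8≠0 swap→a[1]=8, slow++,fast++
slow=2 fast=2: a[fast]=0, fast++
slow=2 fast=3: a[fast]=6≠0 swap→a[2]=6, slow++,fast++
slow=3 fast=4: a[fast]=0, fast++
slow=3 fast=5: a[fast]=0, fast++
slow=3 fast=6: a[fast]=0, fast++

[3, 8, 6, 0, 0, 0, 0]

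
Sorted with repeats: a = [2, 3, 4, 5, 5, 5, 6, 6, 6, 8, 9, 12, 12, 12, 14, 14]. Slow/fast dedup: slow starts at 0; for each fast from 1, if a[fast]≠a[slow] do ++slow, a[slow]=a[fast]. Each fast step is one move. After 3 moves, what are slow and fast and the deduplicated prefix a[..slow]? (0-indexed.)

slow=3, fast=4, prefix=[2, 3, 4, 5]

slow=0 fast=1: a[fast]=3≠a[slow]=2 write a[1]=3, slow++,fast++
slow=1 fast=2: a[fast]=4≠a[slow]=3 write a[2]=4, slow++,fast++
slow=2 fast=3: a[fast]=5≠a[slow]=4 write a[3]=5, slow++,fast++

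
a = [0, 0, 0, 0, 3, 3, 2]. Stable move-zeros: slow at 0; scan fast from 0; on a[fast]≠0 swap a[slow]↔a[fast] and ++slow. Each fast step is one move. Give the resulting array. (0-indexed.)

[3, 3, 2, 0, 0, 0, 0]

slow=0 fast=0: a[fast]=0, fast++
slow=0 fast=1: a[fast]=0, fast++
slow=0 fast=2: a[fast]=0, fast++
slow=0 fast=3: a[fast]=0, fast++
slow=0 fast=4: a[fast]=3≠0 swap→a[0]=3, slow++,fast++
slow=1 fast=5: a[fast]=3≠0 swap→a[1]=3, slow++,fast++
slow=2 fast=6: a[fast]=2≠0 swap→a[2]=2, slow++,fast++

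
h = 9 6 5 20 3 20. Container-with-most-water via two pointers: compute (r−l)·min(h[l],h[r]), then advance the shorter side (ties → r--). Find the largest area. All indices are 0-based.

max area = 45

l=0 r=5: min(9,20)*5=45 best=45 *, l++
l=1 r=5: min(6,20)*4=24 best=45, l++
l=2 r=5: min(5,20)*3=15 best=45, l++
l=3 r=5: min(20,20)*2=40 best=45, r--
l=3 r=4: min(20,3)*1=3 best=45, r--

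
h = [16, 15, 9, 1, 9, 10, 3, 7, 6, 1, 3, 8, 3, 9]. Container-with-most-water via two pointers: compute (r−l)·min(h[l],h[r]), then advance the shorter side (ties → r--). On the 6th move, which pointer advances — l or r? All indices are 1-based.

r

[1,14] min(16,9)*13=117 best=117 * → r--
[1,13] min(16,3)*12=36 best=117 → r--
[1,12] min(16,8)*11=88 best=117 → r--
[1,11] min(16,3)*10=30 best=117 → r--
[1,10] min(16,1)*9=9 best=117 → r--
[1,9] min(16,6)*8=48 best=117 → r--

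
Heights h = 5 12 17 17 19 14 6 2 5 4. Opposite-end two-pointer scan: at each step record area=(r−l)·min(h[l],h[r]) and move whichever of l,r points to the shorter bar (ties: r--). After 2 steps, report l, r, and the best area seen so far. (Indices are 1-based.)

l=1, r=8, best area=40

l=1 r=10: min(5,4)*9=36 best=36 *, r--
l=1 r=9: min(5,5)*8=40 best=40 *, r--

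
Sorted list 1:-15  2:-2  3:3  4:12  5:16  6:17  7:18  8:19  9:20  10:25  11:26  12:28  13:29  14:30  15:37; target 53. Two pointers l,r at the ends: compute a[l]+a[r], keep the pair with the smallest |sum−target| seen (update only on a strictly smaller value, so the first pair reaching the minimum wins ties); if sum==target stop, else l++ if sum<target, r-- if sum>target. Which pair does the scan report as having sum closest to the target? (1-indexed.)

pair (16, 37) with sum 53 (|Δ|=0)

l=1 r=15: -15+37=22 d=31 *, l++
l=2 r=15: -2+37=35 d=18 *, l++
l=3 r=15: 3+37=40 d=13 *, l++
l=4 r=15: 12+37=49 d=4 *, l++
l=5 r=15: 16+37=53 d=0 *, stop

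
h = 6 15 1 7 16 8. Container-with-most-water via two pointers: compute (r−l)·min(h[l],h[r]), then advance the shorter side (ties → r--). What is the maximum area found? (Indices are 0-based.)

max area = 45

[0,5] min(6,8)*5=30 best=30 * → l++
[1,5] min(15,8)*4=32 best=32 * → r--
[1,4] min(15,16)*3=45 best=45 * → l++
[2,4] min(1,16)*2=2 best=45 → l++
[3,4] min(7,16)*1=7 best=45 → l++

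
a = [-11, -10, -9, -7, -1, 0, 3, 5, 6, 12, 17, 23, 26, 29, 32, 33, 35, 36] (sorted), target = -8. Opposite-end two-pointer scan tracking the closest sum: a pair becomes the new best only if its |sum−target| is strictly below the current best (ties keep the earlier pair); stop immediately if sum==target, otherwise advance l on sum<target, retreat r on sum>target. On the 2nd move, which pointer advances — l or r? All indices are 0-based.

r

[0,17] -11+36=25 d=33 * → r--
[0,16] -11+35=24 d=32 * → r--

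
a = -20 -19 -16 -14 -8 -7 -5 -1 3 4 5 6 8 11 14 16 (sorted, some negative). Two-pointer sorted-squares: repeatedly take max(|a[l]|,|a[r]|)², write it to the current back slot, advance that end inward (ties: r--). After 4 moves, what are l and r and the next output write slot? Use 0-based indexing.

l=3, r=14, next write slot=11

l=0 r=15: |-20|>|16| out[15]=400, l++
l=1 r=15: |-19|>|16| out[14]=361, l++
l=2 r=15: |-16|<=|16| out[13]=256, r--
l=2 r=14: |-16|>|14| out[12]=256, l++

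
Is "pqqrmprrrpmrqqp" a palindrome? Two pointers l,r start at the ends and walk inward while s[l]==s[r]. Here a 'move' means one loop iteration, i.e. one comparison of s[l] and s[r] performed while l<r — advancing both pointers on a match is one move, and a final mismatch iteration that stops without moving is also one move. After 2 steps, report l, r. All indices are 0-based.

l=2, r=12

[0,14] 'p'=='p' → l++,r--
[1,13] 'q'=='q' → l++,r--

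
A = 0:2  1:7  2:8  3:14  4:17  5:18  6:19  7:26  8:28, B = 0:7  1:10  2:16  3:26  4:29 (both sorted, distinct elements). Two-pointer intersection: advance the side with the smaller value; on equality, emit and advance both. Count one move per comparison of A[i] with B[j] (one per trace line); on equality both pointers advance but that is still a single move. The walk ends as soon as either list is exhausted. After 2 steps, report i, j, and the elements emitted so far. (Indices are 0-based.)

[i=0,j=0] 2<7 → i++
[i=1,j=0] 7==7 emit → i++,j++

i=2, j=1, emitted=[7]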